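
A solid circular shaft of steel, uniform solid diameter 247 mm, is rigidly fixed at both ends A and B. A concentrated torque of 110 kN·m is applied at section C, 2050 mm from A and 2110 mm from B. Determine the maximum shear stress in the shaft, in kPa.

18900 kPa

With uniform GJ and both ends fixed, compatibility θ_AC = θ_CB gives T_A·a = T_B·b, together with T_A + T_B = T₀.
T_A = T₀·b/(a+b) = 110000·2110/4160 = 55790 N·m; T_B = 54210 N·m.
τ in each portion: τ_AC = 1.89×10^7 Pa, τ_CB = 1.83×10^7 Pa; maximum is in AC.
τ_max = T_AC·r/J = 55790·0.123/3.65×10^-4 = 1.886×10^7 Pa.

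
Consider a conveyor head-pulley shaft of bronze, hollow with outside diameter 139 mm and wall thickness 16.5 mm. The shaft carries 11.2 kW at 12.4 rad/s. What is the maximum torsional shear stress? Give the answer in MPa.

ω = 12.4 rad/s, so T = P/ω = 11.2×10³ / 12.40 = 903.2 N·m.
J = π(d_o⁴ − d_i⁴)/32 = π(0.139⁴ − 0.106⁴)/32 = 2.425×10^-5 m⁴.
τ_max = T·r/J = 903.2 × 0.0695 / 2.425×10^-5 = 2.588×10^6 Pa.

2.59 MPa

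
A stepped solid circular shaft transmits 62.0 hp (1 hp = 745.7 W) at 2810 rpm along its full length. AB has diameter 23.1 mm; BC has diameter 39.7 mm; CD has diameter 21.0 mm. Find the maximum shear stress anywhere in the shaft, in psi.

12500 psi

ω = 2π·2810/60 = 294.3 rad/s, so T = P/ω = 62.0×745.7 / 294.3 = 157.1 N·m.
Under the same torque, τ_max = 16T/(πd³) is largest where d is smallest — segment CD (d = 21.0 mm).
τ_max = 16·157.1/(π·(0.0210)³) = 8.640×10^7 Pa.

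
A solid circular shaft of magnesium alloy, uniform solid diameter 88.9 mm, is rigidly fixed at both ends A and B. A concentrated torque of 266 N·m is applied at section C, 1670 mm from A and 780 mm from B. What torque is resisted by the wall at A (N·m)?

With uniform GJ and both ends fixed, compatibility θ_AC = θ_CB gives T_A·a = T_B·b, together with T_A + T_B = T₀.
T_A = T₀·b/(a+b) = 266.0·780/2450 = 84.69 N·m; T_B = 181.3 N·m.

84.7 N·m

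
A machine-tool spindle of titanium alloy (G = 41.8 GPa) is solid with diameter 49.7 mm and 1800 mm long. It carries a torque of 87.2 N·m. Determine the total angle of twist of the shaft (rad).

J = πd⁴/32 = π(0.0497)⁴/32 = 5.990×10^-7 m⁴.
θ = T·L/(G·J) = 87.20 × 1.80 / (41.8×10⁹ × 5.990×10^-7) = 6.269×10^-3 rad.

0.00627 rad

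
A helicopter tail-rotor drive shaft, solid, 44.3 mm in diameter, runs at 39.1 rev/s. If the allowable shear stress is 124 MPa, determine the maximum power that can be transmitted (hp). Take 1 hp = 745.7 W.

J = πd⁴/32 = π(0.0443)⁴/32 = 3.781×10^-7 m⁴.
T_max = τ_allow·J/r = 1.24×10^8 × 3.781×10^-7 / 0.0221 = 2117 N·m.
ω = 2π·39.1 = 245.7 rad/s, so P_max = T_max·ω = 5.200×10^5 W.

697 hp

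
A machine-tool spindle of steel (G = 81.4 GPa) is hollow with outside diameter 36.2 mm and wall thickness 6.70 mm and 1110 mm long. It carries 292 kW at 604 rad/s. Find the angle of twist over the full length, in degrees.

ω = 604 rad/s, so T = P/ω = 292×10³ / 604.0 = 483.4 N·m.
J = π(d_o⁴ − d_i⁴)/32 = π(0.0362⁴ − 0.0228⁴)/32 = 1.421×10^-7 m⁴.
θ = T·L/(G·J) = 483.4 × 1.11 / (81.4×10⁹ × 1.421×10^-7) = 0.04641 rad.

2.66°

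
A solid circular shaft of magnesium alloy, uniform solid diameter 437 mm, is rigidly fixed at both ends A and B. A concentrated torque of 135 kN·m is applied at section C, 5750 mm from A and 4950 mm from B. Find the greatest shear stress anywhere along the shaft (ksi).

0.642 ksi

With uniform GJ and both ends fixed, compatibility θ_AC = θ_CB gives T_A·a = T_B·b, together with T_A + T_B = T₀.
T_A = T₀·b/(a+b) = 135000·4950/10700 = 62450 N·m; T_B = 72550 N·m.
τ in each portion: τ_AC = 3.81×10^6 Pa, τ_CB = 4.43×10^6 Pa; maximum is in CB.
τ_max = T_CB·r/J = 72550·0.218/3.58×10^-3 = 4.427×10^6 Pa.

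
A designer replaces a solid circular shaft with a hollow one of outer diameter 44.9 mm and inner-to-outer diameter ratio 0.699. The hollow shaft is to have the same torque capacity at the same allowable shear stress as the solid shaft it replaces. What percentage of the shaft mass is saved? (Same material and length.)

Equal τ_max and T ⇒ the solid shaft needs d_s³ = d_o³(1−k⁴), so d_s = 44.9·(1−0.699⁴)^(1/3) = 41.00 mm.
Area ratio A_h/A_s = d_o²(1−k²)/d_s² = (1−k²)/(1−k⁴)^(2/3) = 0.6134.
Mass saving = 1 − 0.6134 = 38.7 %.

38.7 %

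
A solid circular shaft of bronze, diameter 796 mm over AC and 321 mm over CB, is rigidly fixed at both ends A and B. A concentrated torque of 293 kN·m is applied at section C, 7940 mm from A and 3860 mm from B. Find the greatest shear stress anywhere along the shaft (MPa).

2.81 MPa

Compatibility: T_A·a/J_AC = T_B·b/J_CB with T_A + T_B = T₀.
J_AC = 0.0394 m⁴, J_CB = 1.04×10^-3 m⁴, so T_A = T₀·(J_AC/a)/((J_AC/a)+(J_CB/b)) = 277900 N·m, T_B = 15120 N·m.
τ in each portion: τ_AC = 2.81×10^6 Pa, τ_CB = 2.33×10^6 Pa; maximum is in AC.
τ_max = T_AC·r/J = 277900·0.398/0.0394 = 2.806×10^6 Pa.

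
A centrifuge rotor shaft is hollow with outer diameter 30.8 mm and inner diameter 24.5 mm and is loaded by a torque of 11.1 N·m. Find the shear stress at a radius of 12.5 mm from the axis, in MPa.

2.62 MPa

J = π(d_o⁴ − d_i⁴)/32 = π(0.0308⁴ − 0.0245⁴)/32 = 5.298×10^-8 m⁴.
Shear stress varies linearly with radius: τ = T·r/J = 11.10 × 0.0125 / 5.298×10^-8 = 2.619×10^6 Pa.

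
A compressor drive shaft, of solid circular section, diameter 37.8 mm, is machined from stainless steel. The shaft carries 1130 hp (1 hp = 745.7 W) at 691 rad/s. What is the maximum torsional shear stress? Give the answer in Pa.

ω = 691 rad/s, so T = P/ω = 1130×745.7 / 691.0 = 1219 N·m.
J = πd⁴/32 = π(0.0378)⁴/32 = 2.004×10^-7 m⁴.
τ_max = T·r/J = 1219 × 0.0189 / 2.004×10^-7 = 1.150×10^8 Pa.

1.15e8 Pa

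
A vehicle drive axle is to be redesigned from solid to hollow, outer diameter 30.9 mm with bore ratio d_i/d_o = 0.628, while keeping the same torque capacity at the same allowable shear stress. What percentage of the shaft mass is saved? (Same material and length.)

Equal τ_max and T ⇒ the solid shaft needs d_s³ = d_o³(1−k⁴), so d_s = 30.9·(1−0.628⁴)^(1/3) = 29.21 mm.
Area ratio A_h/A_s = d_o²(1−k²)/d_s² = (1−k²)/(1−k⁴)^(2/3) = 0.6779.
Mass saving = 1 − 0.6779 = 32.2 %.

32.2 %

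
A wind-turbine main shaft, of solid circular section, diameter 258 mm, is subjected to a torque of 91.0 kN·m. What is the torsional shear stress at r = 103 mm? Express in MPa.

21.5 MPa

J = πd⁴/32 = π(0.258)⁴/32 = 4.350×10^-4 m⁴.
Shear stress varies linearly with radius: τ = T·r/J = 91000 × 0.103 / 4.350×10^-4 = 2.155×10^7 Pa.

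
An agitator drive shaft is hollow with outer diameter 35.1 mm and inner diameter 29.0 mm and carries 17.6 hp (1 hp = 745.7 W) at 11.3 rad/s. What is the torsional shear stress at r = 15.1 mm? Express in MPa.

ω = 11.3 rad/s, so T = P/ω = 17.6×745.7 / 11.30 = 1161 N·m.
J = π(d_o⁴ − d_i⁴)/32 = π(0.0351⁴ − 0.0290⁴)/32 = 7.958×10^-8 m⁴.
Shear stress varies linearly with radius: τ = T·r/J = 1161 × 0.0151 / 7.958×10^-8 = 2.204×10^8 Pa.

220 MPa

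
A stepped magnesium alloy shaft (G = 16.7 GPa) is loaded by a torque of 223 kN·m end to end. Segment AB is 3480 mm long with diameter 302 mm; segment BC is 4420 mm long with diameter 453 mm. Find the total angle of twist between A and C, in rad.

J_AB = π(0.302)⁴/32 = 8.17×10^-4 m⁴; J_BC = π(0.453)⁴/32 = 4.13×10^-3 m⁴.
θ = (T/G)·Σ L_i/J_i = (223000/16.7×10⁹)·(3.48/8.17×10^-4 + 4.42/4.13×10^-3) = 0.07118 rad.

0.0712 rad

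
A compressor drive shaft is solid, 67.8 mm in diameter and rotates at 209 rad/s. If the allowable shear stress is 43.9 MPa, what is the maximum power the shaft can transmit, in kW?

561 kW

J = πd⁴/32 = π(0.0678)⁴/32 = 2.075×10^-6 m⁴.
T_max = τ_allow·J/r = 4.39×10^7 × 2.075×10^-6 / 0.0339 = 2686 N·m.
ω = 209 rad/s, so P_max = T_max·ω = 5.615×10^5 W.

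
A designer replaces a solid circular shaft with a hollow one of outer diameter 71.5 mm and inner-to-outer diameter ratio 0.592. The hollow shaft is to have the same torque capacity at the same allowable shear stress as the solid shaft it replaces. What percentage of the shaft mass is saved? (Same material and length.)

Equal τ_max and T ⇒ the solid shaft needs d_s³ = d_o³(1−k⁴), so d_s = 71.5·(1−0.592⁴)^(1/3) = 68.44 mm.
Area ratio A_h/A_s = d_o²(1−k²)/d_s² = (1−k²)/(1−k⁴)^(2/3) = 0.7088.
Mass saving = 1 − 0.7088 = 29.1 %.

29.1 %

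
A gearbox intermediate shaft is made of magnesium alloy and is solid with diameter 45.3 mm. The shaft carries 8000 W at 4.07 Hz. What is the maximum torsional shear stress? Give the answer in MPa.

17.1 MPa

ω = 2π·4.07 = 25.57 rad/s, so T = P/ω = 8000 / 25.57 = 312.8 N·m.
J = πd⁴/32 = π(0.0453)⁴/32 = 4.134×10^-7 m⁴.
τ_max = T·r/J = 312.8 × 0.0226 / 4.134×10^-7 = 1.714×10^7 Pa.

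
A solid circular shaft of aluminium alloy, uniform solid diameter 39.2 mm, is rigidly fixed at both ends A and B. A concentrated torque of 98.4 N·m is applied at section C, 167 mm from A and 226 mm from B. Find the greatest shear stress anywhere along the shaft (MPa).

With uniform GJ and both ends fixed, compatibility θ_AC = θ_CB gives T_A·a = T_B·b, together with T_A + T_B = T₀.
T_A = T₀·b/(a+b) = 98.40·226/393.0 = 56.59 N·m; T_B = 41.81 N·m.
τ in each portion: τ_AC = 4.78×10^6 Pa, τ_CB = 3.54×10^6 Pa; maximum is in AC.
τ_max = T_AC·r/J = 56.59·0.0196/2.32×10^-7 = 4.784×10^6 Pa.

4.78 MPa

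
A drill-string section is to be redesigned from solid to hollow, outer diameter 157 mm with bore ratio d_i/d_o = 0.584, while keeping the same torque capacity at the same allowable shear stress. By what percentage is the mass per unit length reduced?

28.4 %

Equal τ_max and T ⇒ the solid shaft needs d_s³ = d_o³(1−k⁴), so d_s = 157·(1−0.584⁴)^(1/3) = 150.7 mm.
Area ratio A_h/A_s = d_o²(1−k²)/d_s² = (1−k²)/(1−k⁴)^(2/3) = 0.7156.
Mass saving = 1 − 0.7156 = 28.4 %.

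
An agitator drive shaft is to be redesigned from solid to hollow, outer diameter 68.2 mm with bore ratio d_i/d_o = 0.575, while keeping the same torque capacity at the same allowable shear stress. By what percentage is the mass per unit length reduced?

Equal τ_max and T ⇒ the solid shaft needs d_s³ = d_o³(1−k⁴), so d_s = 68.2·(1−0.575⁴)^(1/3) = 65.62 mm.
Area ratio A_h/A_s = d_o²(1−k²)/d_s² = (1−k²)/(1−k⁴)^(2/3) = 0.7231.
Mass saving = 1 − 0.7231 = 27.7 %.

27.7 %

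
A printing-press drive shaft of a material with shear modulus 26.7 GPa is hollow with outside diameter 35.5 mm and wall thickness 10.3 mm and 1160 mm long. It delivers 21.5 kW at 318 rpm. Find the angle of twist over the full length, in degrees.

ω = 2π·318/60 = 33.30 rad/s, so T = P/ω = 21.5×10³ / 33.30 = 645.6 N·m.
J = π(d_o⁴ − d_i⁴)/32 = π(0.0355⁴ − 0.0149⁴)/32 = 1.511×10^-7 m⁴.
θ = T·L/(G·J) = 645.6 × 1.16 / (26.7×10⁹ × 1.511×10^-7) = 0.1857 rad.

10.6°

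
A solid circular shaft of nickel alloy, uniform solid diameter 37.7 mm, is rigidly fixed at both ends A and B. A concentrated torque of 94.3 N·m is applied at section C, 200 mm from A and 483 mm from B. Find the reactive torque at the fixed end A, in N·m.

66.7 N·m

With uniform GJ and both ends fixed, compatibility θ_AC = θ_CB gives T_A·a = T_B·b, together with T_A + T_B = T₀.
T_A = T₀·b/(a+b) = 94.30·483/683.0 = 66.69 N·m; T_B = 27.61 N·m.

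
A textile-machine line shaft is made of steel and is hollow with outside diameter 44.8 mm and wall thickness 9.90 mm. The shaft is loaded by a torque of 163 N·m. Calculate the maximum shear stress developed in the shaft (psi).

J = π(d_o⁴ − d_i⁴)/32 = π(0.0448⁴ − 0.0250⁴)/32 = 3.571×10^-7 m⁴.
τ_max = T·r/J = 163.0 × 0.0224 / 3.571×10^-7 = 1.022×10^7 Pa.

1480 psi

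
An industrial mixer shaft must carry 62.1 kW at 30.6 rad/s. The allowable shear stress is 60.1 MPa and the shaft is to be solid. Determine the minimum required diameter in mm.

ω = 30.6 rad/s, so T = P/ω = 62.1×10³ / 30.60 = 2029 N·m.
For a solid shaft τ_max = 16T/(πd³), so d = (16T/(π τ_allow))^(1/3) = (16·2029/(π·6.01×10^7))^(1/3) = 0.05561 m.

55.6 mm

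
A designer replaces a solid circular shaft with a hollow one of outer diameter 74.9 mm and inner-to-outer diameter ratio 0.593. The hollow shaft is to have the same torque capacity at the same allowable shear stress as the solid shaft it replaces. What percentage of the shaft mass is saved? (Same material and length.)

29.2 %

Equal τ_max and T ⇒ the solid shaft needs d_s³ = d_o³(1−k⁴), so d_s = 74.9·(1−0.593⁴)^(1/3) = 71.68 mm.
Area ratio A_h/A_s = d_o²(1−k²)/d_s² = (1−k²)/(1−k⁴)^(2/3) = 0.7080.
Mass saving = 1 − 0.7080 = 29.2 %.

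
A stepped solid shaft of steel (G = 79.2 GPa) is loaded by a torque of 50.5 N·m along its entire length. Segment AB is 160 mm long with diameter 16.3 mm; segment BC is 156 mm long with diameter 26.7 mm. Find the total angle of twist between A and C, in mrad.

J_AB = π(0.0163)⁴/32 = 6.93×10^-9 m⁴; J_BC = π(0.0267)⁴/32 = 4.99×10^-8 m⁴.
θ = (T/G)·Σ L_i/J_i = (50.50/79.2×10⁹)·(0.160/6.93×10^-9 + 0.156/4.99×10^-8) = 0.01671 rad.

16.7 mrad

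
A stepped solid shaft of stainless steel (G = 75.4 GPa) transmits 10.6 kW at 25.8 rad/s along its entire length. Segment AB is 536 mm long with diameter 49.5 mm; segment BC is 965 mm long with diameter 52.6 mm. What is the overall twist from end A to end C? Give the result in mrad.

ω = 25.8 rad/s, so T = P/ω = 10.6×10³ / 25.80 = 410.9 N·m.
J_AB = π(0.0495)⁴/32 = 5.89×10^-7 m⁴; J_BC = π(0.0526)⁴/32 = 7.52×10^-7 m⁴.
θ = (T/G)·Σ L_i/J_i = (410.9/75.4×10⁹)·(0.536/5.89×10^-7 + 0.965/7.52×10^-7) = 0.01195 rad.

12.0 mrad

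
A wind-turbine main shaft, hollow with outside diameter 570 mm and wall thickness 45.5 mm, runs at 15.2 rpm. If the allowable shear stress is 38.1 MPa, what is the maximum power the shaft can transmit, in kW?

1110 kW

J = π(d_o⁴ − d_i⁴)/32 = π(0.570⁴ − 0.479⁴)/32 = 5.195×10^-3 m⁴.
T_max = τ_allow·J/r = 3.81×10^7 × 5.195×10^-3 / 0.285 = 694500 N·m.
ω = 2π·15.2/60 = 1.592 rad/s, so P_max = T_max·ω = 1.105×10^6 W.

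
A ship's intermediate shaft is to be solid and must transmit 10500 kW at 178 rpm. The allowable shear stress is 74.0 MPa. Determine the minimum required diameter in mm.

ω = 2π·178/60 = 18.64 rad/s, so T = P/ω = 10500×10³ / 18.64 = 563300 N·m.
For a solid shaft τ_max = 16T/(πd³), so d = (16T/(π τ_allow))^(1/3) = (16·563300/(π·7.40×10^7))^(1/3) = 0.3384 m.

338 mm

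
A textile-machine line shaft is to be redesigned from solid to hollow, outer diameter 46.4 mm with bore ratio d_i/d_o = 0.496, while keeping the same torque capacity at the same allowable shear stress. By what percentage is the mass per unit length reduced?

Equal τ_max and T ⇒ the solid shaft needs d_s³ = d_o³(1−k⁴), so d_s = 46.4·(1−0.496⁴)^(1/3) = 45.44 mm.
Area ratio A_h/A_s = d_o²(1−k²)/d_s² = (1−k²)/(1−k⁴)^(2/3) = 0.7860.
Mass saving = 1 − 0.7860 = 21.4 %.

21.4 %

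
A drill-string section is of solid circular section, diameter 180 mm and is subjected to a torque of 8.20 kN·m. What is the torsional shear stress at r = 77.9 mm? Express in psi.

899 psi

J = πd⁴/32 = π(0.180)⁴/32 = 1.031×10^-4 m⁴.
Shear stress varies linearly with radius: τ = T·r/J = 8200 × 0.0779 / 1.031×10^-4 = 6.198×10^6 Pa.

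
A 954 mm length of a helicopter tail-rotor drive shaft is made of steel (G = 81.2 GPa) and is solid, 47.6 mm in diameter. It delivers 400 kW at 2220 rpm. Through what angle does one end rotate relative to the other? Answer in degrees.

2.30°

ω = 2π·2220/60 = 232.5 rad/s, so T = P/ω = 400×10³ / 232.5 = 1721 N·m.
J = πd⁴/32 = π(0.0476)⁴/32 = 5.040×10^-7 m⁴.
θ = T·L/(G·J) = 1721 × 0.954 / (81.2×10⁹ × 5.040×10^-7) = 0.04011 rad.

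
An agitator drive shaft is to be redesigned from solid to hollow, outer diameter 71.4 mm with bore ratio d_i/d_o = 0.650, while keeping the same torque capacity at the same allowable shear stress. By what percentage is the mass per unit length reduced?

Equal τ_max and T ⇒ the solid shaft needs d_s³ = d_o³(1−k⁴), so d_s = 71.4·(1−0.650⁴)^(1/3) = 66.87 mm.
Area ratio A_h/A_s = d_o²(1−k²)/d_s² = (1−k²)/(1−k⁴)^(2/3) = 0.6584.
Mass saving = 1 − 0.6584 = 34.2 %.

34.2 %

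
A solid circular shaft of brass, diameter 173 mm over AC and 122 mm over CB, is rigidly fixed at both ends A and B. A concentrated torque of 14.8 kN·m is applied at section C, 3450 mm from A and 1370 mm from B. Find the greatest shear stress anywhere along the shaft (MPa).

15.9 MPa

Compatibility: T_A·a/J_AC = T_B·b/J_CB with T_A + T_B = T₀.
J_AC = 8.79×10^-5 m⁴, J_CB = 2.17×10^-5 m⁴, so T_A = T₀·(J_AC/a)/((J_AC/a)+(J_CB/b)) = 9120 N·m, T_B = 5680 N·m.
τ in each portion: τ_AC = 8.97×10^6 Pa, τ_CB = 1.59×10^7 Pa; maximum is in CB.
τ_max = T_CB·r/J = 5680·0.0610/2.17×10^-5 = 1.593×10^7 Pa.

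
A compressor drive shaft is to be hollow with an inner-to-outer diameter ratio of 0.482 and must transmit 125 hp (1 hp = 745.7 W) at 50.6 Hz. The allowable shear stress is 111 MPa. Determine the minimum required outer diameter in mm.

ω = 2π·50.6 = 317.9 rad/s, so T = P/ω = 125×745.7 / 317.9 = 293.2 N·m.
For a hollow shaft with d_i/d_o = 0.482: τ_max = 16T/(π d_o³ (1−k⁴)), so d_o = [16T/(π τ_allow (1−k⁴))]^(1/3) = [16·293.2/(π·1.11×10^8·0.9460)]^(1/3) = 0.02423 m.

24.2 mm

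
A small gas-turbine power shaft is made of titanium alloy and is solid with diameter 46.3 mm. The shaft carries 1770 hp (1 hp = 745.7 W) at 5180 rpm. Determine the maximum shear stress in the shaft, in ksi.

18.1 ksi

ω = 2π·5180/60 = 542.4 rad/s, so T = P/ω = 1770×745.7 / 542.4 = 2433 N·m.
J = πd⁴/32 = π(0.0463)⁴/32 = 4.512×10^-7 m⁴.
τ_max = T·r/J = 2433 × 0.0231 / 4.512×10^-7 = 1.249×10^8 Pa.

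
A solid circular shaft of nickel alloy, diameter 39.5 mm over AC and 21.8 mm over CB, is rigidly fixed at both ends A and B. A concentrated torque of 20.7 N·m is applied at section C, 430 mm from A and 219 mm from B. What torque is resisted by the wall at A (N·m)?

17.5 N·m

Compatibility: T_A·a/J_AC = T_B·b/J_CB with T_A + T_B = T₀.
J_AC = 2.39×10^-7 m⁴, J_CB = 2.22×10^-8 m⁴, so T_A = T₀·(J_AC/a)/((J_AC/a)+(J_CB/b)) = 17.51 N·m, T_B = 3.190 N·m.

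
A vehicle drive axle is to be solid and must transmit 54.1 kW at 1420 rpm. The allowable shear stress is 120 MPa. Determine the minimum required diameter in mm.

24.9 mm

ω = 2π·1420/60 = 148.7 rad/s, so T = P/ω = 54.1×10³ / 148.7 = 363.8 N·m.
For a solid shaft τ_max = 16T/(πd³), so d = (16T/(π τ_allow))^(1/3) = (16·363.8/(π·1.20×10^8))^(1/3) = 0.02490 m.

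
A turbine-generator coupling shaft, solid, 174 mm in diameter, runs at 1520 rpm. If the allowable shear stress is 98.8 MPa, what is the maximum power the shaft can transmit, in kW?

16300 kW

J = πd⁴/32 = π(0.174)⁴/32 = 8.999×10^-5 m⁴.
T_max = τ_allow·J/r = 9.88×10^7 × 8.999×10^-5 / 0.0870 = 102200 N·m.
ω = 2π·1520/60 = 159.2 rad/s, so P_max = T_max·ω = 1.627×10^7 W.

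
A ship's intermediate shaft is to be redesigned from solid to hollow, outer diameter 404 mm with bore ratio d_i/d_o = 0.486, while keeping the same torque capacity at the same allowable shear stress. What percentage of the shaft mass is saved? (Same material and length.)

Equal τ_max and T ⇒ the solid shaft needs d_s³ = d_o³(1−k⁴), so d_s = 404·(1−0.486⁴)^(1/3) = 396.3 mm.
Area ratio A_h/A_s = d_o²(1−k²)/d_s² = (1−k²)/(1−k⁴)^(2/3) = 0.7936.
Mass saving = 1 − 0.7936 = 20.6 %.

20.6 %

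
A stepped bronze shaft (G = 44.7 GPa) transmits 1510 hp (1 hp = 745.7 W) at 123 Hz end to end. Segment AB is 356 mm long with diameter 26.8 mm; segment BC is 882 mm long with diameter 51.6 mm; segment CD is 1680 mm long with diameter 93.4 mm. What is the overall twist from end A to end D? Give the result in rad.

0.278 rad

ω = 2π·123 = 772.8 rad/s, so T = P/ω = 1510×745.7 / 772.8 = 1457 N·m.
J_AB = π(0.0268)⁴/32 = 5.06×10^-8 m⁴; J_BC = π(0.0516)⁴/32 = 6.96×10^-7 m⁴; J_CD = π(0.0934)⁴/32 = 7.47×10^-6 m⁴.
θ = (T/G)·Σ L_i/J_i = (1457/44.7×10⁹)·(0.356/5.06×10^-8 + 0.882/6.96×10^-7 + 1.68/7.47×10^-6) = 0.2778 rad.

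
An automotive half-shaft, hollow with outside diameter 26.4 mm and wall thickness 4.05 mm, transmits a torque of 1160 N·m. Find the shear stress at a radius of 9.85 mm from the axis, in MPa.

J = π(d_o⁴ − d_i⁴)/32 = π(0.0264⁴ − 0.0183⁴)/32 = 3.668×10^-8 m⁴.
Shear stress varies linearly with radius: τ = T·r/J = 1160 × 0.00985 / 3.668×10^-8 = 3.115×10^8 Pa.

312 MPa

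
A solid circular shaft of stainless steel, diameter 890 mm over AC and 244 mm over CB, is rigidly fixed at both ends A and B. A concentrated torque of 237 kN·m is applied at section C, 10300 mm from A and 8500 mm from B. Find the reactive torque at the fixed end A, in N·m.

Compatibility: T_A·a/J_AC = T_B·b/J_CB with T_A + T_B = T₀.
J_AC = 0.0616 m⁴, J_CB = 3.48×10^-4 m⁴, so T_A = T₀·(J_AC/a)/((J_AC/a)+(J_CB/b)) = 235400 N·m, T_B = 1611 N·m.

235000 N·m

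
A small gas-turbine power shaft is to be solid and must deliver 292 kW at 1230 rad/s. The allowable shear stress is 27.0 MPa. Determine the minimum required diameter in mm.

35.5 mm

ω = 1230 rad/s, so T = P/ω = 292×10³ / 1230 = 237.4 N·m.
For a solid shaft τ_max = 16T/(πd³), so d = (16T/(π τ_allow))^(1/3) = (16·237.4/(π·2.70×10^7))^(1/3) = 0.03551 m.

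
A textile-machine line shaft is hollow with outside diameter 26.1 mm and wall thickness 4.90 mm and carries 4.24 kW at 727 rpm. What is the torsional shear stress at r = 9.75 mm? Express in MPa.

ω = 2π·727/60 = 76.13 rad/s, so T = P/ω = 4.24×10³ / 76.13 = 55.69 N·m.
J = π(d_o⁴ − d_i⁴)/32 = π(0.0261⁴ − 0.0163⁴)/32 = 3.863×10^-8 m⁴.
Shear stress varies linearly with radius: τ = T·r/J = 55.69 × 0.00975 / 3.863×10^-8 = 1.406×10^7 Pa.

14.1 MPa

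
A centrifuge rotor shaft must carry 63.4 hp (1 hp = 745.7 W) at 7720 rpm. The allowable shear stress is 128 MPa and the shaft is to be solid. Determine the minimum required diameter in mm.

13.3 mm

ω = 2π·7720/60 = 808.4 rad/s, so T = P/ω = 63.4×745.7 / 808.4 = 58.48 N·m.
For a solid shaft τ_max = 16T/(πd³), so d = (16T/(π τ_allow))^(1/3) = (16·58.48/(π·1.28×10^8))^(1/3) = 0.01325 m.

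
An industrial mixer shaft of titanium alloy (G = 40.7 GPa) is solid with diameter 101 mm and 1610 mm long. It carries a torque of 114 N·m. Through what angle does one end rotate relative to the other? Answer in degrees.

J = πd⁴/32 = π(0.101)⁴/32 = 1.022×10^-5 m⁴.
θ = T·L/(G·J) = 114.0 × 1.61 / (40.7×10⁹ × 1.022×10^-5) = 4.414×10^-4 rad.

0.0253°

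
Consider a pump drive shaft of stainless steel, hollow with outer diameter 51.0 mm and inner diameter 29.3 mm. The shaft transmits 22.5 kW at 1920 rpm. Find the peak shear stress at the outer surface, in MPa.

ω = 2π·1920/60 = 201.1 rad/s, so T = P/ω = 22.5×10³ / 201.1 = 111.9 N·m.
J = π(d_o⁴ − d_i⁴)/32 = π(0.0510⁴ − 0.0293⁴)/32 = 5.918×10^-7 m⁴.
τ_max = T·r/J = 111.9 × 0.0255 / 5.918×10^-7 = 4.822×10^6 Pa.

4.82 MPa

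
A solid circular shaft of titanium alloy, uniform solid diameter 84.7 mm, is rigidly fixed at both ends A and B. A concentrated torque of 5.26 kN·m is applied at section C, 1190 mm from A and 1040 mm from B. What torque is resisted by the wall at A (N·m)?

With uniform GJ and both ends fixed, compatibility θ_AC = θ_CB gives T_A·a = T_B·b, together with T_A + T_B = T₀.
T_A = T₀·b/(a+b) = 5260·1040/2230 = 2453 N·m; T_B = 2807 N·m.

2450 N·m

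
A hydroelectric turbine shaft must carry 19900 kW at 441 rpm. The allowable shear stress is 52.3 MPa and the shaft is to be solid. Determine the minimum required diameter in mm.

347 mm

ω = 2π·441/60 = 46.18 rad/s, so T = P/ω = 19900×10³ / 46.18 = 430900 N·m.
For a solid shaft τ_max = 16T/(πd³), so d = (16T/(π τ_allow))^(1/3) = (16·430900/(π·5.23×10^7))^(1/3) = 0.3475 m.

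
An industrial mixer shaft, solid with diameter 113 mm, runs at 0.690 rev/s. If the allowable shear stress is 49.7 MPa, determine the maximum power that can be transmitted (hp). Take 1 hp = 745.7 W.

81.9 hp

J = πd⁴/32 = π(0.113)⁴/32 = 1.601×10^-5 m⁴.
T_max = τ_allow·J/r = 4.97×10^7 × 1.601×10^-5 / 0.0565 = 14080 N·m.
ω = 2π·0.690 = 4.335 rad/s, so P_max = T_max·ω = 6.105×10^4 W.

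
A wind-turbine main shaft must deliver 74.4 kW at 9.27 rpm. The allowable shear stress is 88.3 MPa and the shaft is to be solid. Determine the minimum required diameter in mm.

164 mm

ω = 2π·9.27/60 = 0.9708 rad/s, so T = P/ω = 74.4×10³ / 0.9708 = 76640 N·m.
For a solid shaft τ_max = 16T/(πd³), so d = (16T/(π τ_allow))^(1/3) = (16·76640/(π·8.83×10^7))^(1/3) = 0.1641 m.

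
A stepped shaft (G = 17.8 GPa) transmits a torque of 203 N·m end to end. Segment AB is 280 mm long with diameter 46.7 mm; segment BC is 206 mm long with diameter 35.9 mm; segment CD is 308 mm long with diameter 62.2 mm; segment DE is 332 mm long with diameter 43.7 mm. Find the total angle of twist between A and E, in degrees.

1.96°

J_AB = π(0.0467)⁴/32 = 4.67×10^-7 m⁴; J_BC = π(0.0359)⁴/32 = 1.63×10^-7 m⁴; J_CD = π(0.0622)⁴/32 = 1.47×10^-6 m⁴; J_DE = π(0.0437)⁴/32 = 3.58×10^-7 m⁴.
θ = (T/G)·Σ L_i/J_i = (203.0/17.8×10⁹)·(0.280/4.67×10^-7 + 0.206/1.63×10^-7 + 0.308/1.47×10^-6 + 0.332/3.58×10^-7) = 0.03421 rad.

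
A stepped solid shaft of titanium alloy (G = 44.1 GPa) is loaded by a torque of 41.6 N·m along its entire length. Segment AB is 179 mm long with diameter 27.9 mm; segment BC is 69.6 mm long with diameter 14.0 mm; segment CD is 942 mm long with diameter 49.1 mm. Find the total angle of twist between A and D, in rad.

J_AB = π(0.0279)⁴/32 = 5.95×10^-8 m⁴; J_BC = π(0.0140)⁴/32 = 3.77×10^-9 m⁴; J_CD = π(0.0491)⁴/32 = 5.71×10^-7 m⁴.
θ = (T/G)·Σ L_i/J_i = (41.60/44.1×10⁹)·(0.179/5.95×10^-8 + 0.0696/3.77×10^-9 + 0.942/5.71×10^-7) = 0.02180 rad.

0.0218 rad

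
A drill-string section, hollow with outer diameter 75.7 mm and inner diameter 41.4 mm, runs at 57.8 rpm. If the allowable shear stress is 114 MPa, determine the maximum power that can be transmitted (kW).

53.5 kW

J = π(d_o⁴ − d_i⁴)/32 = π(0.0757⁴ − 0.0414⁴)/32 = 2.936×10^-6 m⁴.
T_max = τ_allow·J/r = 1.14×10^8 × 2.936×10^-6 / 0.0379 = 8841 N·m.
ω = 2π·57.8/60 = 6.053 rad/s, so P_max = T_max·ω = 5.352×10^4 W.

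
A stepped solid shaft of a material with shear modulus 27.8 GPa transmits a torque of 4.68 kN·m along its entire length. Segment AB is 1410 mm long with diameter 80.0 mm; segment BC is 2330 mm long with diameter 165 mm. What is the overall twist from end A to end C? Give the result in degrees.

3.69°

J_AB = π(0.0800)⁴/32 = 4.02×10^-6 m⁴; J_BC = π(0.165)⁴/32 = 7.28×10^-5 m⁴.
θ = (T/G)·Σ L_i/J_i = (4680/27.8×10⁹)·(1.41/4.02×10^-6 + 2.33/7.28×10^-5) = 0.06442 rad.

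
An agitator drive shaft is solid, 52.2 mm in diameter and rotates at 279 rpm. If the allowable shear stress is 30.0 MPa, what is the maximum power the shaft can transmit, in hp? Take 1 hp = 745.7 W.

32.8 hp

J = πd⁴/32 = π(0.0522)⁴/32 = 7.289×10^-7 m⁴.
T_max = τ_allow·J/r = 3.00×10^7 × 7.289×10^-7 / 0.0261 = 837.8 N·m.
ω = 2π·279/60 = 29.22 rad/s, so P_max = T_max·ω = 2.448×10^4 W.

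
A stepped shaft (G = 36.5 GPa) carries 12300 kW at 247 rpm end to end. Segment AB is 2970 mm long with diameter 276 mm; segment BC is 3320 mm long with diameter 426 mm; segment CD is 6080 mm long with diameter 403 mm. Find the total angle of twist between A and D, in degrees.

ω = 2π·247/60 = 25.87 rad/s, so T = P/ω = 12300×10³ / 25.87 = 475500 N·m.
J_AB = π(0.276)⁴/32 = 5.70×10^-4 m⁴; J_BC = π(0.426)⁴/32 = 3.23×10^-3 m⁴; J_CD = π(0.403)⁴/32 = 2.59×10^-3 m⁴.
θ = (T/G)·Σ L_i/J_i = (475500/36.5×10⁹)·(2.97/5.70×10^-4 + 3.32/3.23×10^-3 + 6.08/2.59×10^-3) = 0.1119 rad.

6.41°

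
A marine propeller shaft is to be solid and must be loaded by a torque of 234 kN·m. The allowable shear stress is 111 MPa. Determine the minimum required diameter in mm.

For a solid shaft τ_max = 16T/(πd³), so d = (16T/(π τ_allow))^(1/3) = (16·234000/(π·1.11×10^8))^(1/3) = 0.2206 m.

221 mm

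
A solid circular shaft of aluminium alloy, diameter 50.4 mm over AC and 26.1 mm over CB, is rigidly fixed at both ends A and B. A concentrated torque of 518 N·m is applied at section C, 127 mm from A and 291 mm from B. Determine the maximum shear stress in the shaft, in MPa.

Compatibility: T_A·a/J_AC = T_B·b/J_CB with T_A + T_B = T₀.
J_AC = 6.33×10^-7 m⁴, J_CB = 4.56×10^-8 m⁴, so T_A = T₀·(J_AC/a)/((J_AC/a)+(J_CB/b)) = 502.2 N·m, T_B = 15.76 N·m.
τ in each portion: τ_AC = 2.00×10^7 Pa, τ_CB = 4.52×10^6 Pa; maximum is in AC.
τ_max = T_AC·r/J = 502.2·0.0252/6.33×10^-7 = 1.998×10^7 Pa.

20.0 MPa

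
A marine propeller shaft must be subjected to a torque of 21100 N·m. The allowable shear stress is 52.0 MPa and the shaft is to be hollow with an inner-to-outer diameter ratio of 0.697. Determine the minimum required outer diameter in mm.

139 mm

For a hollow shaft with d_i/d_o = 0.697: τ_max = 16T/(π d_o³ (1−k⁴)), so d_o = [16T/(π τ_allow (1−k⁴))]^(1/3) = [16·21100/(π·5.20×10^7·0.7640)]^(1/3) = 0.1393 m.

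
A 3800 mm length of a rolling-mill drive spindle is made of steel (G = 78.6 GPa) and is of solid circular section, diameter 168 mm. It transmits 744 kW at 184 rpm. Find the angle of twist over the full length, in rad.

ω = 2π·184/60 = 19.27 rad/s, so T = P/ω = 744×10³ / 19.27 = 38610 N·m.
J = πd⁴/32 = π(0.168)⁴/32 = 7.821×10^-5 m⁴.
θ = T·L/(G·J) = 38610 × 3.80 / (78.6×10⁹ × 7.821×10^-5) = 0.02387 rad.

0.0239 rad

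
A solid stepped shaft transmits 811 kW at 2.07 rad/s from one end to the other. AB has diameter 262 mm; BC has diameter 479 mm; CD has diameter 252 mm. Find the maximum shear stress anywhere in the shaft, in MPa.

125 MPa

ω = 2.07 rad/s, so T = P/ω = 811×10³ / 2.070 = 391800 N·m.
Under the same torque, τ_max = 16T/(πd³) is largest where d is smallest — segment CD (d = 252 mm).
τ_max = 16·391800/(π·(0.252)³) = 1.247×10^8 Pa.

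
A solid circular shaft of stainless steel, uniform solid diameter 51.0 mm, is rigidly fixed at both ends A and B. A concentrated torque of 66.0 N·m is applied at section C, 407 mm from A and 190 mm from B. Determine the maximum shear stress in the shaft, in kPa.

1730 kPa

With uniform GJ and both ends fixed, compatibility θ_AC = θ_CB gives T_A·a = T_B·b, together with T_A + T_B = T₀.
T_A = T₀·b/(a+b) = 66.00·190/597.0 = 21.01 N·m; T_B = 44.99 N·m.
τ in each portion: τ_AC = 8.06×10^5 Pa, τ_CB = 1.73×10^6 Pa; maximum is in CB.
τ_max = T_CB·r/J = 44.99·0.0255/6.64×10^-7 = 1.728×10^6 Pa.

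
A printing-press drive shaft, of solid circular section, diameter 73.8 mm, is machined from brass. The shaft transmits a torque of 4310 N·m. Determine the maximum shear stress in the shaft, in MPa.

54.6 MPa

J = πd⁴/32 = π(0.0738)⁴/32 = 2.912×10^-6 m⁴.
τ_max = T·r/J = 4310 × 0.0369 / 2.912×10^-6 = 5.461×10^7 Pa.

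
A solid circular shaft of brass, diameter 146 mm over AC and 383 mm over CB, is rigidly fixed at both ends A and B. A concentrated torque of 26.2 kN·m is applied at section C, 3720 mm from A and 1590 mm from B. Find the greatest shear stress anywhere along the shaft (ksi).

0.341 ksi

Compatibility: T_A·a/J_AC = T_B·b/J_CB with T_A + T_B = T₀.
J_AC = 4.46×10^-5 m⁴, J_CB = 2.11×10^-3 m⁴, so T_A = T₀·(J_AC/a)/((J_AC/a)+(J_CB/b)) = 234.4 N·m, T_B = 25970 N·m.
τ in each portion: τ_AC = 3.84×10^5 Pa, τ_CB = 2.35×10^6 Pa; maximum is in CB.
τ_max = T_CB·r/J = 25970·0.192/2.11×10^-3 = 2.354×10^6 Pa.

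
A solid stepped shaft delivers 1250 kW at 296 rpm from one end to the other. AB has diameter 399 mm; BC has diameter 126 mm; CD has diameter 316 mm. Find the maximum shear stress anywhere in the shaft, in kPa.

ω = 2π·296/60 = 31.00 rad/s, so T = P/ω = 1250×10³ / 31.00 = 40330 N·m.
Under the same torque, τ_max = 16T/(πd³) is largest where d is smallest — segment BC (d = 126 mm).
τ_max = 16·40330/(π·(0.126)³) = 1.027×10^8 Pa.

103000 kPa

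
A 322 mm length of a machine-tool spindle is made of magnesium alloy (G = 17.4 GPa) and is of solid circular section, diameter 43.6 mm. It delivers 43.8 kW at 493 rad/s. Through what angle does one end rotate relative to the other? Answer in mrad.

4.63 mrad

ω = 493 rad/s, so T = P/ω = 43.8×10³ / 493.0 = 88.84 N·m.
J = πd⁴/32 = π(0.0436)⁴/32 = 3.548×10^-7 m⁴.
θ = T·L/(G·J) = 88.84 × 0.322 / (17.4×10⁹ × 3.548×10^-7) = 4.634×10^-3 rad.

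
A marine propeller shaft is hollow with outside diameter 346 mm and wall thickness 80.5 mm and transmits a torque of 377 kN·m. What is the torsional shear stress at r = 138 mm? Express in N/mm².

J = π(d_o⁴ − d_i⁴)/32 = π(0.346⁴ − 0.185⁴)/32 = 1.292×10^-3 m⁴.
Shear stress varies linearly with radius: τ = T·r/J = 377000 × 0.138 / 1.292×10^-3 = 4.027×10^7 Pa.

40.3 N/mm²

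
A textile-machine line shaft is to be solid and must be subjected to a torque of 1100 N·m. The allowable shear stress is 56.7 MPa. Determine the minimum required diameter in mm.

For a solid shaft τ_max = 16T/(πd³), so d = (16T/(π τ_allow))^(1/3) = (16·1100/(π·5.67×10^7))^(1/3) = 0.04623 m.

46.2 mm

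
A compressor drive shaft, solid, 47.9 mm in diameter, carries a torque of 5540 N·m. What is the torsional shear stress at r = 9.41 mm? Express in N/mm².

101 N/mm²

J = πd⁴/32 = π(0.0479)⁴/32 = 5.168×10^-7 m⁴.
Shear stress varies linearly with radius: τ = T·r/J = 5540 × 0.00941 / 5.168×10^-7 = 1.009×10^8 Pa.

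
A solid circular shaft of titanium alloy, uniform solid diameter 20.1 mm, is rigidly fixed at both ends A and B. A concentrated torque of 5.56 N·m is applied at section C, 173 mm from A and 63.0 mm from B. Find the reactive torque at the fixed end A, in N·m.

With uniform GJ and both ends fixed, compatibility θ_AC = θ_CB gives T_A·a = T_B·b, together with T_A + T_B = T₀.
T_A = T₀·b/(a+b) = 5.560·63.0/236.0 = 1.484 N·m; T_B = 4.076 N·m.

1.48 N·m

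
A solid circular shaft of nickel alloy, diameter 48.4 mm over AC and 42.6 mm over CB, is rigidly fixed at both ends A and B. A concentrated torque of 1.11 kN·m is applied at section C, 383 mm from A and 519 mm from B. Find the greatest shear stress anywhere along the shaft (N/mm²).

Compatibility: T_A·a/J_AC = T_B·b/J_CB with T_A + T_B = T₀.
J_AC = 5.39×10^-7 m⁴, J_CB = 3.23×10^-7 m⁴, so T_A = T₀·(J_AC/a)/((J_AC/a)+(J_CB/b)) = 769.3 N·m, T_B = 340.7 N·m.
τ in each portion: τ_AC = 3.46×10^7 Pa, τ_CB = 2.24×10^7 Pa; maximum is in AC.
τ_max = T_AC·r/J = 769.3·0.0242/5.39×10^-7 = 3.456×10^7 Pa.

34.6 N/mm²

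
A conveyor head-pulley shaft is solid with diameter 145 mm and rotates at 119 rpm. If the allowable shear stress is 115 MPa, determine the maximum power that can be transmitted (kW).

J = πd⁴/32 = π(0.145)⁴/32 = 4.340×10^-5 m⁴.
T_max = τ_allow·J/r = 1.15×10^8 × 4.340×10^-5 / 0.0725 = 68840 N·m.
ω = 2π·119/60 = 12.46 rad/s, so P_max = T_max·ω = 8.578×10^5 W.

858 kW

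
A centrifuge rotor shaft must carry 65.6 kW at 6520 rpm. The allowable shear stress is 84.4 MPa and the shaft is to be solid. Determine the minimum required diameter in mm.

ω = 2π·6520/60 = 682.8 rad/s, so T = P/ω = 65.6×10³ / 682.8 = 96.08 N·m.
For a solid shaft τ_max = 16T/(πd³), so d = (16T/(π τ_allow))^(1/3) = (16·96.08/(π·8.44×10^7))^(1/3) = 0.01796 m.

18.0 mm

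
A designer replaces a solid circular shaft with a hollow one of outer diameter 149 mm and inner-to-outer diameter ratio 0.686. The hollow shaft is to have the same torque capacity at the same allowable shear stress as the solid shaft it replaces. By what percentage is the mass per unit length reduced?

Equal τ_max and T ⇒ the solid shaft needs d_s³ = d_o³(1−k⁴), so d_s = 149·(1−0.686⁴)^(1/3) = 137.1 mm.
Area ratio A_h/A_s = d_o²(1−k²)/d_s² = (1−k²)/(1−k⁴)^(2/3) = 0.6256.
Mass saving = 1 − 0.6256 = 37.4 %.

37.4 %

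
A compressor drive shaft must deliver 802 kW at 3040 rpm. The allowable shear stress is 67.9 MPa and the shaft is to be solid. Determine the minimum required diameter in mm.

ω = 2π·3040/60 = 318.3 rad/s, so T = P/ω = 802×10³ / 318.3 = 2519 N·m.
For a solid shaft τ_max = 16T/(πd³), so d = (16T/(π τ_allow))^(1/3) = (16·2519/(π·6.79×10^7))^(1/3) = 0.05738 m.

57.4 mm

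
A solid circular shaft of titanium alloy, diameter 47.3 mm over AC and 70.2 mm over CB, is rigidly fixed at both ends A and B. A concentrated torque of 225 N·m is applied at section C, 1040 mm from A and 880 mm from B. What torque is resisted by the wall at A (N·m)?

33.4 N·m

Compatibility: T_A·a/J_AC = T_B·b/J_CB with T_A + T_B = T₀.
J_AC = 4.91×10^-7 m⁴, J_CB = 2.38×10^-6 m⁴, so T_A = T₀·(J_AC/a)/((J_AC/a)+(J_CB/b)) = 33.41 N·m, T_B = 191.6 N·m.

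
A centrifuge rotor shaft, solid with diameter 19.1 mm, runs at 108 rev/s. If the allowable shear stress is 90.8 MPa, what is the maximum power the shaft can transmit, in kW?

J = πd⁴/32 = π(0.0191)⁴/32 = 1.307×10^-8 m⁴.
T_max = τ_allow·J/r = 9.08×10^7 × 1.307×10^-8 / 0.00955 = 124.2 N·m.
ω = 2π·108 = 678.6 rad/s, so P_max = T_max·ω = 8.430×10^4 W.

84.3 kW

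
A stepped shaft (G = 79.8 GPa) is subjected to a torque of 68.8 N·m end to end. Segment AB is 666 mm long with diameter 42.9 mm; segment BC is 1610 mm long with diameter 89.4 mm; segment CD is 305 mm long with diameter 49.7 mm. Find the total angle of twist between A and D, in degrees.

J_AB = π(0.0429)⁴/32 = 3.33×10^-7 m⁴; J_BC = π(0.0894)⁴/32 = 6.27×10^-6 m⁴; J_CD = π(0.0497)⁴/32 = 5.99×10^-7 m⁴.
θ = (T/G)·Σ L_i/J_i = (68.80/79.8×10⁹)·(0.666/3.33×10^-7 + 1.61/6.27×10^-6 + 0.305/5.99×10^-7) = 2.387×10^-3 rad.

0.137°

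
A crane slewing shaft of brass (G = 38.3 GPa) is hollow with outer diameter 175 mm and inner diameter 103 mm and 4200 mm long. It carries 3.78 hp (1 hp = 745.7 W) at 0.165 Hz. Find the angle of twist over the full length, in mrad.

3.68 mrad

ω = 2π·0.165 = 1.037 rad/s, so T = P/ω = 3.78×745.7 / 1.037 = 2719 N·m.
J = π(d_o⁴ − d_i⁴)/32 = π(0.175⁴ − 0.103⁴)/32 = 8.103×10^-5 m⁴.
θ = T·L/(G·J) = 2719 × 4.20 / (38.3×10⁹ × 8.103×10^-5) = 3.680×10^-3 rad.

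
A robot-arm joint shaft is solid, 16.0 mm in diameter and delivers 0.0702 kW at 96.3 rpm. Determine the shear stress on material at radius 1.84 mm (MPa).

ω = 2π·96.3/60 = 10.08 rad/s, so T = P/ω = 0.0702×10³ / 10.08 = 6.961 N·m.
J = πd⁴/32 = π(0.0160)⁴/32 = 6.434×10^-9 m⁴.
Shear stress varies linearly with radius: τ = T·r/J = 6.961 × 0.00184 / 6.434×10^-9 = 1.991×10^6 Pa.

1.99 MPa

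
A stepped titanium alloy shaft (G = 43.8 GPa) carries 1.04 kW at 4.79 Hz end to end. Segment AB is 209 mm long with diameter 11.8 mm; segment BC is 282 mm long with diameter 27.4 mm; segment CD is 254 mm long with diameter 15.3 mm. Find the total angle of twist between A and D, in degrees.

7.33°

ω = 2π·4.79 = 30.10 rad/s, so T = P/ω = 1.04×10³ / 30.10 = 34.56 N·m.
J_AB = π(0.0118)⁴/32 = 1.90×10^-9 m⁴; J_BC = π(0.0274)⁴/32 = 5.53×10^-8 m⁴; J_CD = π(0.0153)⁴/32 = 5.38×10^-9 m⁴.
θ = (T/G)·Σ L_i/J_i = (34.56/43.8×10⁹)·(0.209/1.90×10^-9 + 0.282/5.53×10^-8 + 0.254/5.38×10^-9) = 0.1279 rad.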